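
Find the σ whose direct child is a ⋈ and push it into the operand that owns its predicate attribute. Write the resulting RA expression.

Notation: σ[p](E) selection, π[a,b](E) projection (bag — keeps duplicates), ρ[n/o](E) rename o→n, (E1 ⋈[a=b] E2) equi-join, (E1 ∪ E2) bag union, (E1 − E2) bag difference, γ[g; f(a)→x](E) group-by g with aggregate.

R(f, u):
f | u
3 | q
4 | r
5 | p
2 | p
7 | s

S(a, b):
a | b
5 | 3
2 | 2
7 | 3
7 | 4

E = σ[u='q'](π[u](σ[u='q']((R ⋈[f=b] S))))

σ filters on u, owned by the left side.
E' = σ[u='q'](π[u]((σ[u='q'](R) ⋈[f=b] S)))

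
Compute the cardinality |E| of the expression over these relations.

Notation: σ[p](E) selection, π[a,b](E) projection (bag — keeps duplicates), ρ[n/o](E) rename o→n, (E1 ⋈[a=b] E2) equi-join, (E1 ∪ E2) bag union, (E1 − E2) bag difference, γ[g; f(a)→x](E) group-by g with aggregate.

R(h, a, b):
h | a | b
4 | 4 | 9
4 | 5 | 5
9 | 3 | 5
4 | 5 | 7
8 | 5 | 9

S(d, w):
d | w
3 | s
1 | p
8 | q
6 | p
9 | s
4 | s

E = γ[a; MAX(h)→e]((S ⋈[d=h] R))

Subexpression sizes:
  S → 6
  R → 5
  (S ⋈[d=h] R) → 5
  γ[a; MAX(h)→e]((S ⋈[d=h] R)) → 3

|E| = 3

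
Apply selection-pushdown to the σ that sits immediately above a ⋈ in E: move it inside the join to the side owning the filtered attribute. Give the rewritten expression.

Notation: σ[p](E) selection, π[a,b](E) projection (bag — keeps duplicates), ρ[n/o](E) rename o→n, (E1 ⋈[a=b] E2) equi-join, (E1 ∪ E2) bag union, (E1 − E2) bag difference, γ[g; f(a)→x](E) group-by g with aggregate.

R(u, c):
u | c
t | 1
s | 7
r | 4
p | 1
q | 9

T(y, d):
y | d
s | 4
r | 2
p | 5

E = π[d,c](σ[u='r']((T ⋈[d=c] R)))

σ filters on u, owned by the right side.
E' = π[d,c]((T ⋈[d=c] σ[u='r'](R)))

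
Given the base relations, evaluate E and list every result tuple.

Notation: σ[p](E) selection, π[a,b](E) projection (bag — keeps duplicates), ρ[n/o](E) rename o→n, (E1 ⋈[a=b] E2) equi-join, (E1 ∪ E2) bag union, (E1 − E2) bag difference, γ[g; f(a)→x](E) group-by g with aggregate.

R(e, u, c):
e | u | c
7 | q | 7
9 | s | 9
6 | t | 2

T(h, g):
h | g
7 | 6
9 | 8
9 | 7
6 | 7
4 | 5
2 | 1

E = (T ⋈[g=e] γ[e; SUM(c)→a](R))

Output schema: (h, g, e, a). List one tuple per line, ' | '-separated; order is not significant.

Per-node cardinality:
  T → 6
  R → 3
  γ[e; SUM(c)→a](R) → 3
  (T ⋈[g=e] γ[e; SUM(c)→a](R)) → 3

== RESULT ==
h | g | e | a
6 | 7 | 7 | 7
7 | 6 | 6 | 2
9 | 7 | 7 | 7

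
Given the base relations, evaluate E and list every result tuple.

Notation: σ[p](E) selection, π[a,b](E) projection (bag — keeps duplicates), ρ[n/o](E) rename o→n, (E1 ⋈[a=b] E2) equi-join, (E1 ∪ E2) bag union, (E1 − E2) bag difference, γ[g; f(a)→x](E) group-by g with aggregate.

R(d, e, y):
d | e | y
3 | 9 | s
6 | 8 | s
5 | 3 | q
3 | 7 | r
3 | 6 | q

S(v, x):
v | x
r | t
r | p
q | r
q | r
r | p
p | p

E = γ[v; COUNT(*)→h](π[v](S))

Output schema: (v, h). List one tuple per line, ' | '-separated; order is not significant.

Stepwise |·|:
  S → 6
  π[v](S) → 6
  γ[v; COUNT(*)→h](π[v](S)) → 3

== RESULT ==
v | h
p | 1
q | 2
r | 3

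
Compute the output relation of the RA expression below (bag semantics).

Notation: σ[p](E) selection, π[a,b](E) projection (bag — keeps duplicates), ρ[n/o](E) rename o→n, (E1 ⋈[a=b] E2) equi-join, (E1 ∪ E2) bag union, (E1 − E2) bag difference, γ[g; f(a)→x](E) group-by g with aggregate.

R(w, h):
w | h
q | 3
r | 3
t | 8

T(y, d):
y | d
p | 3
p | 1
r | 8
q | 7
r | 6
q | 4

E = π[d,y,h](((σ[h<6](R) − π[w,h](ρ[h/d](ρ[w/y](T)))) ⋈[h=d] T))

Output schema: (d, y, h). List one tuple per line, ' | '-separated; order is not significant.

Row counts bottom-up:
  R → 3
  σ[h<6](R) → 2
  T → 6
  ρ[w/y](T) → 6
  ρ[h/d](ρ[w/y](T)) → 6
  π[w,h](ρ[h/d](ρ[w/y](T))) → 6
  (σ[h<6](R) − π[w,h](ρ[h/d](ρ[w/y](T)))) → 2
  T → 6
  ((σ[h<6](R) − π[w,h](ρ[h/d](ρ[w/y](T)))) ⋈[h=d] T) → 2
  π[d,y,h](((σ[h<6](R) − π[w,h](ρ[h/d](ρ[w/y](T)))) ⋈[h=d] T)) → 2

== RESULT ==
d | y | h
3 | p | 3
3 | p | 3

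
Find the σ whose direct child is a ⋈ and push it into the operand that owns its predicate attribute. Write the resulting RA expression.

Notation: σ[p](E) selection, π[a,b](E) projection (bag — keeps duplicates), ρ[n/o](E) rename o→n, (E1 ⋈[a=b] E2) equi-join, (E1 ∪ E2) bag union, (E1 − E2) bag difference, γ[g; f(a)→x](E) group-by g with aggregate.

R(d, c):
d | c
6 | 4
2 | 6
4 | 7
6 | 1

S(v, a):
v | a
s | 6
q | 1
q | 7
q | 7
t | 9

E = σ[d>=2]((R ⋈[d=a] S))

σ filters on d, owned by the left side.
E' = (σ[d>=2](R) ⋈[d=a] S)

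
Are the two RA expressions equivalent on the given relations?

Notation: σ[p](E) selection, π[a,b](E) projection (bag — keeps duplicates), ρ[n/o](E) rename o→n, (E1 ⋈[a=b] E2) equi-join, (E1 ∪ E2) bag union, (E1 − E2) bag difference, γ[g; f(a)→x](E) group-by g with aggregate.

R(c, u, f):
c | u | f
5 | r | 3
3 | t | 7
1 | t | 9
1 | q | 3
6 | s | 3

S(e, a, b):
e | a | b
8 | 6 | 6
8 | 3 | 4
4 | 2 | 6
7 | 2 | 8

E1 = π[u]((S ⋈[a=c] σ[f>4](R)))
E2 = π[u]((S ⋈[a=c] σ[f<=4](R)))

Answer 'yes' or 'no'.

E1 per-node cardinality:
  S → 4
  R → 5
  σ[f>4](R) → 2
  (S ⋈[a=c] σ[f>4](R)) → 1
  π[u]((S ⋈[a=c] σ[f>4](R))) → 1
E2 per-node cardinality:
  S → 4
  R → 5
  σ[f<=4](R) → 3
  (S ⋈[a=c] σ[f<=4](R)) → 1
  π[u]((S ⋈[a=c] σ[f<=4](R))) → 1

E1 result:
u
t
E2 result:
u
s
Witness: ('t',) appears 1× in E1 but 0× in E2.

no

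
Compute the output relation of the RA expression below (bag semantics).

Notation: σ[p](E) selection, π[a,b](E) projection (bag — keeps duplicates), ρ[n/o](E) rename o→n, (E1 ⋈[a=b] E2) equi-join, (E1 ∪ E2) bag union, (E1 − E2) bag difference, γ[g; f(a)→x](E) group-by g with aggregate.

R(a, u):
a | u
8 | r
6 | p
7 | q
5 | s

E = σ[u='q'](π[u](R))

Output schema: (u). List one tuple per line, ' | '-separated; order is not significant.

Per-node cardinality:
  R → 4
  π[u](R) → 4
  σ[u='q'](π[u](R)) → 1

== RESULT ==
u
q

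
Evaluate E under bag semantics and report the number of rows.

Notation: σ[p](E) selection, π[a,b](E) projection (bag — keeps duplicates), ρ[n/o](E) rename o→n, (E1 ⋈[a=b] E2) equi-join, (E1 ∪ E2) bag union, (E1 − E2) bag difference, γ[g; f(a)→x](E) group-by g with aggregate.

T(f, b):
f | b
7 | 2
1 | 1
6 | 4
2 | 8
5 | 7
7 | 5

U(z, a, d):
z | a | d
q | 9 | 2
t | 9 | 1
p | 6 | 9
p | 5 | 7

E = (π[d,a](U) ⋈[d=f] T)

Stepwise |·|:
  U → 4
  π[d,a](U) → 4
  T → 6
  (π[d,a](U) ⋈[d=f] T) → 4

|E| = 4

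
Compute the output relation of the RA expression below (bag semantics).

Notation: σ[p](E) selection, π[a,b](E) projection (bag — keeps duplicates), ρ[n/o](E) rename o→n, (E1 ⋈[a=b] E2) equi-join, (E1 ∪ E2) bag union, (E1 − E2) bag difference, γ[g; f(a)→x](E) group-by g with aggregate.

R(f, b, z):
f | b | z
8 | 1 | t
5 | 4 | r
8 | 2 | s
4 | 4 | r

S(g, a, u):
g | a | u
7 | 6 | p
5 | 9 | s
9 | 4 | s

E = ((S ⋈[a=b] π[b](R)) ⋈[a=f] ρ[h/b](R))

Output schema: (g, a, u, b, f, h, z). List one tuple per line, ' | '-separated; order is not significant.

Subexpression sizes:
  S → 3
  R → 4
  π[b](R) → 4
  (S ⋈[a=b] π[b](R)) → 2
  R → 4
  ρ[h/b](R) → 4
  ((S ⋈[a=b] π[b](R)) ⋈[a=f] ρ[h/b](R)) → 2

== RESULT ==
g | a | u | b | f | h | z
9 | 4 | s | 4 | 4 | 4 | r
9 | 4 | s | 4 | 4 | 4 | r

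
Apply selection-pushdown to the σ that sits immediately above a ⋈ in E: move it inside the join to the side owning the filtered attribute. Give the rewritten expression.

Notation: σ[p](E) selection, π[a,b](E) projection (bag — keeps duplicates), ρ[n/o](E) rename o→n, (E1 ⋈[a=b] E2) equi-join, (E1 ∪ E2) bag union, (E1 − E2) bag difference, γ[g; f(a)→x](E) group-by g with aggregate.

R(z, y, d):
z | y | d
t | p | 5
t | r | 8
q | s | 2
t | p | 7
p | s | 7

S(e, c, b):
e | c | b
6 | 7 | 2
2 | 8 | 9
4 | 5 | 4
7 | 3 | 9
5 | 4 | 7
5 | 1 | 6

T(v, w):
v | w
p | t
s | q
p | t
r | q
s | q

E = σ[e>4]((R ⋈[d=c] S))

σ filters on e, owned by the right side.
E' = (R ⋈[d=c] σ[e>4](S))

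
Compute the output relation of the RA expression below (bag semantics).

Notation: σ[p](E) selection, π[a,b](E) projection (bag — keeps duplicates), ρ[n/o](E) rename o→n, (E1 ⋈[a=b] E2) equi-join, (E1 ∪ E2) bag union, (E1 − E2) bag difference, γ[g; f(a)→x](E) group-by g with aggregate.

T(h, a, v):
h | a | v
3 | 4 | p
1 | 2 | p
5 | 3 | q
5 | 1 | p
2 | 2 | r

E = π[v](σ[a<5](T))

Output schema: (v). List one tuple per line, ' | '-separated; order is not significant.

Row counts bottom-up:
  T → 5
  σ[a<5](T) → 5
  π[v](σ[a<5](T)) → 5

== RESULT ==
v
p
p
p
q
r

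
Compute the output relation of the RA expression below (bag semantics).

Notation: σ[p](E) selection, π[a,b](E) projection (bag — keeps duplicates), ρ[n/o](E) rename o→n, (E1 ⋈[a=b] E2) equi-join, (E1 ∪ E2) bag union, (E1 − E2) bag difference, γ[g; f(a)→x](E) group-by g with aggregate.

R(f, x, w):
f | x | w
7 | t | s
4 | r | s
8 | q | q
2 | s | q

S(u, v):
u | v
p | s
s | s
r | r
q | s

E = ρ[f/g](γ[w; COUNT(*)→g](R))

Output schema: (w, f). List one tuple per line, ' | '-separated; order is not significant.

Per-node cardinality:
  R → 4
  γ[w; COUNT(*)→g](R) → 2
  ρ[f/g](γ[w; COUNT(*)→g](R)) → 2

== RESULT ==
w | f
q | 2
s | 2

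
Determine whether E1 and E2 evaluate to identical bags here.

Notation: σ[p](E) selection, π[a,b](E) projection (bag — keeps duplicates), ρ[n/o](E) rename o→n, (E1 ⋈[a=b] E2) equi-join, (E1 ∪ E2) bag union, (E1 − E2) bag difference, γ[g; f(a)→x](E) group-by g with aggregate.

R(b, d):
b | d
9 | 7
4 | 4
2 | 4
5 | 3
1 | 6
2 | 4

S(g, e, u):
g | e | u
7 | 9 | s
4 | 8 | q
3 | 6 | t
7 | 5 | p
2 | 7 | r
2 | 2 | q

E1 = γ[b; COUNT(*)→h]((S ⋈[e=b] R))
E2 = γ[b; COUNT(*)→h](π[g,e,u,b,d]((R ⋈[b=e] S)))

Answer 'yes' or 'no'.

E1 row counts bottom-up:
  S → 6
  R → 6
  (S ⋈[e=b] R) → 4
  γ[b; COUNT(*)→h]((S ⋈[e=b] R)) → 3
E2 row counts bottom-up:
  R → 6
  S → 6
  (R ⋈[b=e] S) → 4
  π[g,e,u,b,d]((R ⋈[b=e] S)) → 4
  γ[b; COUNT(*)→h](π[g,e,u,b,d]((R ⋈[b=e] S))) → 3

E1 and E2 produce the same multiset:
b | h
2 | 2
5 | 1
9 | 1

yes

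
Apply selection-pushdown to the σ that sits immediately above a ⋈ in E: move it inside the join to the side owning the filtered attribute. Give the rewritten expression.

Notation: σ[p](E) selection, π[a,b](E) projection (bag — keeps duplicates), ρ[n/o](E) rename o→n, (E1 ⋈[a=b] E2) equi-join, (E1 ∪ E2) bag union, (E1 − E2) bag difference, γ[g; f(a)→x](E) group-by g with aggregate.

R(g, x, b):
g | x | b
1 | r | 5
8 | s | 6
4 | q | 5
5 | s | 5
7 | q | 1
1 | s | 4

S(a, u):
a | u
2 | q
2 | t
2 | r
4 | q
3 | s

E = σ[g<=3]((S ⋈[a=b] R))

σ filters on g, owned by the right side.
E' = (S ⋈[a=b] σ[g<=3](R))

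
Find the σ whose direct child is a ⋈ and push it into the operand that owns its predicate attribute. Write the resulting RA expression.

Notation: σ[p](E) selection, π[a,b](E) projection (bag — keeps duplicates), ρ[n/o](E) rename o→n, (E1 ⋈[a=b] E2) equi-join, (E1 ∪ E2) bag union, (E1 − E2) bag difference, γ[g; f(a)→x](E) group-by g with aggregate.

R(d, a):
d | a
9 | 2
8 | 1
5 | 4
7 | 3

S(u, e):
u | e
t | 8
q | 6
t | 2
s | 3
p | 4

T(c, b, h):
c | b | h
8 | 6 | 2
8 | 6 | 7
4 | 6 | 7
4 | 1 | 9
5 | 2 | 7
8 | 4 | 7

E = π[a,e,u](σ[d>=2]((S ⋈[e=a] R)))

σ filters on d, owned by the right side.
E' = π[a,e,u]((S ⋈[e=a] σ[d>=2](R)))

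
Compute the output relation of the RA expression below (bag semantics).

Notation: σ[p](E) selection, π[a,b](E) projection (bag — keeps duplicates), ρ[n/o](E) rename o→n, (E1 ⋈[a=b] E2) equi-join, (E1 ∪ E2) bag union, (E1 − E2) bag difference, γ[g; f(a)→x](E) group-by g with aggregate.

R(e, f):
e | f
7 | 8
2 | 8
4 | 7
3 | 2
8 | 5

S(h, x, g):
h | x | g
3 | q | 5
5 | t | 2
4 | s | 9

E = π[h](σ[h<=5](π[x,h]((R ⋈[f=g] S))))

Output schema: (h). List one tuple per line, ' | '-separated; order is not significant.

Per-node cardinality:
  R → 5
  S → 3
  (R ⋈[f=g] S) → 2
  π[x,h]((R ⋈[f=g] S)) → 2
  σ[h<=5](π[x,h]((R ⋈[f=g] S))) → 2
  π[h](σ[h<=5](π[x,h]((R ⋈[f=g] S)))) → 2

== RESULT ==
h
3
5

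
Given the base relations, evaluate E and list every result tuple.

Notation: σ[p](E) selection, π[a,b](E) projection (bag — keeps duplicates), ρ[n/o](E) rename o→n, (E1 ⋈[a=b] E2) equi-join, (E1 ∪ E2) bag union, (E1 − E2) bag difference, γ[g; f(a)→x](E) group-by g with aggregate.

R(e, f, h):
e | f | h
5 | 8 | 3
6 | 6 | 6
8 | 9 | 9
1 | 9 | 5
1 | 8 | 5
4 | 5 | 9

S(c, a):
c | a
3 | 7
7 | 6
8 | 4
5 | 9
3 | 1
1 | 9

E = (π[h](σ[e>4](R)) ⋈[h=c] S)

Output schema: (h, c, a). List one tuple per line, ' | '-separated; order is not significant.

Row counts bottom-up:
  R → 6
  σ[e>4](R) → 3
  π[h](σ[e>4](R)) → 3
  S → 6
  (π[h](σ[e>4](R)) ⋈[h=c] S) → 2

== RESULT ==
h | c | a
3 | 3 | 1
3 | 3 | 7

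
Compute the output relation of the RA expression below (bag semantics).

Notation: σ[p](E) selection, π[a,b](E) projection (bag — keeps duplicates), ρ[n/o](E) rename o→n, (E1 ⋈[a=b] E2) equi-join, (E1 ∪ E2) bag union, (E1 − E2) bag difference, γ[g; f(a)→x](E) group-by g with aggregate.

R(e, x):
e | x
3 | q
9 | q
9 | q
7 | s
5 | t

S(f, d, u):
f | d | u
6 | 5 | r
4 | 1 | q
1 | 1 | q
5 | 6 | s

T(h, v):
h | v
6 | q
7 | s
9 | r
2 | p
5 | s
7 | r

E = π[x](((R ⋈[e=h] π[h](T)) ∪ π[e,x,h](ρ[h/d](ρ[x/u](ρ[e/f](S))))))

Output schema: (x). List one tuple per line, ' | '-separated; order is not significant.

Row counts bottom-up:
  R → 5
  T → 6
  π[h](T) → 6
  (R ⋈[e=h] π[h](T)) → 5
  S → 4
  ρ[e/f](S) → 4
  ρ[x/u](ρ[e/f](S)) → 4
  ρ[h/d](ρ[x/u](ρ[e/f](S))) → 4
  π[e,x,h](ρ[h/d](ρ[x/u](ρ[e/f](S)))) → 4
  ((R ⋈[e=h] π[h](T)) ∪ π[e,x,h](ρ[h/d](ρ[x/u](ρ[e/f](S))))) → 9
  π[x](((R ⋈[e=h] π[h](T)) ∪ π[e,x,h](ρ[h/d](ρ[x/u](ρ[e/f](S)))))) → 9

== RESULT ==
x
q
q
q
q
r
s
s
s
t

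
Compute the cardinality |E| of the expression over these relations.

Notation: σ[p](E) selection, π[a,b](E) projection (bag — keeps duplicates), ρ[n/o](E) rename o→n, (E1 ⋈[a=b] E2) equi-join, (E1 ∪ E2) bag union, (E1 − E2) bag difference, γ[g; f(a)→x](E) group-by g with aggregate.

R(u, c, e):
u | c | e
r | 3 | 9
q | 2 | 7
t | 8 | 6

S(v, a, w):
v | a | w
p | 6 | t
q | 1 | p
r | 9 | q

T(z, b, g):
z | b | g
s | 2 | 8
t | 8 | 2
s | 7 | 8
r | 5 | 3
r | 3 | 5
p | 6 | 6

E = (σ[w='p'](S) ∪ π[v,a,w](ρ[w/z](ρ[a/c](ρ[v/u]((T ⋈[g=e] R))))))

Stepwise |·|:
  S → 3
  σ[w='p'](S) → 1
  T → 6
  R → 3
  (T ⋈[g=e] R) → 1
  ρ[v/u]((T ⋈[g=e] R)) → 1
  ρ[a/c](ρ[v/u]((T ⋈[g=e] R))) → 1
  ρ[w/z](ρ[a/c](ρ[v/u]((T ⋈[g=e] R)))) → 1
  π[v,a,w](ρ[w/z](ρ[a/c](ρ[v/u]((T ⋈[g=e] R))))) → 1
  (σ[w='p'](S) ∪ π[v,a,w](ρ[w/z](ρ[a/c](ρ[v/u]((T ⋈[g=e] R)))))) → 2

|E| = 2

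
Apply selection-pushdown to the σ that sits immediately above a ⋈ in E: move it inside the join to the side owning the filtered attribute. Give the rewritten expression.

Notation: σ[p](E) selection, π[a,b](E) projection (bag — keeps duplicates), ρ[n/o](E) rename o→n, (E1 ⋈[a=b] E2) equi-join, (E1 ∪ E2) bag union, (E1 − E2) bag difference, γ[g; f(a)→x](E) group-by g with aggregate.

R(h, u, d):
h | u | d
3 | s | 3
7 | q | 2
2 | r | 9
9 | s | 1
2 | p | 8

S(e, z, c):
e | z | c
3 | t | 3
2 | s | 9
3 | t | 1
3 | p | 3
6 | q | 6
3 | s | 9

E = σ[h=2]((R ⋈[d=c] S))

σ filters on h, owned by the left side.
E' = (σ[h=2](R) ⋈[d=c] S)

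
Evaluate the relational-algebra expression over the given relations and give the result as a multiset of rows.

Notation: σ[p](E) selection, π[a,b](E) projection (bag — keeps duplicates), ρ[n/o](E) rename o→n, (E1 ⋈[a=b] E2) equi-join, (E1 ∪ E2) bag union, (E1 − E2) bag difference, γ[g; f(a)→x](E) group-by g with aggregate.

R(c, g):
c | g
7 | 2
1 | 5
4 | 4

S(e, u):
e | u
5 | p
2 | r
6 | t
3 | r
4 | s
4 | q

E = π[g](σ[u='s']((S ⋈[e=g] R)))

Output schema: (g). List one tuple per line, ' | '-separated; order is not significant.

Row counts bottom-up:
  S → 6
  R → 3
  (S ⋈[e=g] R) → 4
  σ[u='s']((S ⋈[e=g] R)) → 1
  π[g](σ[u='s']((S ⋈[e=g] R))) → 1

== RESULT ==
g
4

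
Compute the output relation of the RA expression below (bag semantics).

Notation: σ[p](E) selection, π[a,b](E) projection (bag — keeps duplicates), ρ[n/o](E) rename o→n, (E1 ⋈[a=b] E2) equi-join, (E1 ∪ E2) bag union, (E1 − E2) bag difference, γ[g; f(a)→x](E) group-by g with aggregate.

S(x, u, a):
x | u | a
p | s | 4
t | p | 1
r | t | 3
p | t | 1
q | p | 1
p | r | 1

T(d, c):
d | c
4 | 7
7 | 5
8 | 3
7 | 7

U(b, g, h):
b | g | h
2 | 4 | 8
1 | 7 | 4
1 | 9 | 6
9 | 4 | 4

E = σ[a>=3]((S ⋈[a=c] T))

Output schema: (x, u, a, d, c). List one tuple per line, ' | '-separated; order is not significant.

Row counts bottom-up:
  S → 6
  T → 4
  (S ⋈[a=c] T) → 1
  σ[a>=3]((S ⋈[a=c] T)) → 1

== RESULT ==
x | u | a | d | c
r | t | 3 | 8 | 3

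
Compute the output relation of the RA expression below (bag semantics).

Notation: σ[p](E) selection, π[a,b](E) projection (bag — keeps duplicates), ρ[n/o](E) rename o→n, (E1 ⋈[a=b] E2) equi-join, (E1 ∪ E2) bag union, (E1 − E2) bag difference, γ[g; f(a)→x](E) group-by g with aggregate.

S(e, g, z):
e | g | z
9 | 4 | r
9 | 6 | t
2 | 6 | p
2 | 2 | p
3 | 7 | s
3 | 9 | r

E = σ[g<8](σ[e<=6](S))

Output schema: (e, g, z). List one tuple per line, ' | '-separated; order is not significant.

Stepwise |·|:
  S → 6
  σ[e<=6](S) → 4
  σ[g<8](σ[e<=6](S)) → 3

== RESULT ==
e | g | z
2 | 2 | p
2 | 6 | p
3 | 7 | s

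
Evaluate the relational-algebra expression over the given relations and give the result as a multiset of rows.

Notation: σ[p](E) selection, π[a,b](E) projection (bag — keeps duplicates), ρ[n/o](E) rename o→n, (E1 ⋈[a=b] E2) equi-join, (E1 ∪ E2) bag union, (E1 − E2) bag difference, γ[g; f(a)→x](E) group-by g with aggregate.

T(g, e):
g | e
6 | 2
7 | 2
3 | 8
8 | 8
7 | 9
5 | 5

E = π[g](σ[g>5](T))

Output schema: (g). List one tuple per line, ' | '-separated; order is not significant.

Subexpression sizes:
  T → 6
  σ[g>5](T) → 4
  π[g](σ[g>5](T)) → 4

== RESULT ==
g
6
7
7
8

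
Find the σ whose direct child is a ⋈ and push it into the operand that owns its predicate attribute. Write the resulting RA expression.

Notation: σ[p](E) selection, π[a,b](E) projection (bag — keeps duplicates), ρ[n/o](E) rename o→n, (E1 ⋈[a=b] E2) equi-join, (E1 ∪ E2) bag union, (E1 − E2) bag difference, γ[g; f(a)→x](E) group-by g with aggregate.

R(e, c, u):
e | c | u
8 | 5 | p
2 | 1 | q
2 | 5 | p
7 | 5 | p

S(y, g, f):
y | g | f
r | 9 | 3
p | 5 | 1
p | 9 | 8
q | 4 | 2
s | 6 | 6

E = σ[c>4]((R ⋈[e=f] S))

σ filters on c, owned by the left side.
E' = (σ[c>4](R) ⋈[e=f] S)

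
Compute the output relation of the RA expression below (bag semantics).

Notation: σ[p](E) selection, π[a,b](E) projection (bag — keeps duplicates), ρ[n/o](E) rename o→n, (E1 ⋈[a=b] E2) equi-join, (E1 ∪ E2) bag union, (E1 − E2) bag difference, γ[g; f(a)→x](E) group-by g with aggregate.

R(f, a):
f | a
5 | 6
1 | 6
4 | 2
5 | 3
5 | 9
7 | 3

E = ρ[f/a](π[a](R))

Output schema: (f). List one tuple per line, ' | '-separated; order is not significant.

Stepwise |·|:
  R → 6
  π[a](R) → 6
  ρ[f/a](π[a](R)) → 6

== RESULT ==
f
2
3
3
6
6
9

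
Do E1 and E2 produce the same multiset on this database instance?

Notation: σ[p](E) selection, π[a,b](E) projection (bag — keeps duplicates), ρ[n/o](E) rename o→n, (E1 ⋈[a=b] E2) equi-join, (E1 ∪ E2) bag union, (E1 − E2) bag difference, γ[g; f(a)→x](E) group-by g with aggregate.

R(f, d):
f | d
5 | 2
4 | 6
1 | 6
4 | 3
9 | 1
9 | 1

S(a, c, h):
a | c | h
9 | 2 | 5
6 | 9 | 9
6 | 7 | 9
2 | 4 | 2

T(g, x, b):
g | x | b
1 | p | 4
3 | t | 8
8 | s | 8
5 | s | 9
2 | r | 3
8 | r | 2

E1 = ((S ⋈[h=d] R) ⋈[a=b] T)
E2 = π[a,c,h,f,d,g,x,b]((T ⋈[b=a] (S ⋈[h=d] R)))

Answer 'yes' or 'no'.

E1 per-node cardinality:
  S → 4
  R → 6
  (S ⋈[h=d] R) → 1
  T → 6
  ((S ⋈[h=d] R) ⋈[a=b] T) → 1
E2 per-node cardinality:
  T → 6
  S → 4
  R → 6
  (S ⋈[h=d] R) → 1
  (T ⋈[b=a] (S ⋈[h=d] R)) → 1
  π[a,c,h,f,d,g,x,b]((T ⋈[b=a] (S ⋈[h=d] R))) → 1

E1 and E2 produce the same multiset:
a | c | h | f | d | g | x | b
2 | 4 | 2 | 5 | 2 | 8 | r | 2

yes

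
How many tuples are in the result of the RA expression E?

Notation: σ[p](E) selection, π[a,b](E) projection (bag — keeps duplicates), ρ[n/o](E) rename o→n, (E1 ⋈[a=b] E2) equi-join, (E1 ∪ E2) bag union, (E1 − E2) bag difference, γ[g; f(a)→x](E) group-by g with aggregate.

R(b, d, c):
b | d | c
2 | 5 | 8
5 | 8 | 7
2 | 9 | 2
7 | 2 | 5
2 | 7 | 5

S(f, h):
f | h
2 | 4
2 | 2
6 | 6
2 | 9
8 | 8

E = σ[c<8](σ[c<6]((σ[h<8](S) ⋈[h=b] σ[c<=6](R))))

Subexpression sizes:
  S → 5
  σ[h<8](S) → 3
  R → 5
  σ[c<=6](R) → 3
  (σ[h<8](S) ⋈[h=b] σ[c<=6](R)) → 2
  σ[c<6]((σ[h<8](S) ⋈[h=b] σ[c<=6](R))) → 2
  σ[c<8](σ[c<6]((σ[h<8](S) ⋈[h=b] σ[c<=6](R)))) → 2

|E| = 2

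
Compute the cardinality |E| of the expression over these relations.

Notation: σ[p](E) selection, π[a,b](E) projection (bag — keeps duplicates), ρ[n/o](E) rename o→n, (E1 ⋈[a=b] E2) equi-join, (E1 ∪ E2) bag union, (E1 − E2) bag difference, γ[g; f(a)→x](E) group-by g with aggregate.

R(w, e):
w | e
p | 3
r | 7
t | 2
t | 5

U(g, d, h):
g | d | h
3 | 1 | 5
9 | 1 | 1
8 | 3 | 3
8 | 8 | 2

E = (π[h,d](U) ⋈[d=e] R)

Row counts bottom-up:
  U → 4
  π[h,d](U) → 4
  R → 4
  (π[h,d](U) ⋈[d=e] R) → 1

|E| = 1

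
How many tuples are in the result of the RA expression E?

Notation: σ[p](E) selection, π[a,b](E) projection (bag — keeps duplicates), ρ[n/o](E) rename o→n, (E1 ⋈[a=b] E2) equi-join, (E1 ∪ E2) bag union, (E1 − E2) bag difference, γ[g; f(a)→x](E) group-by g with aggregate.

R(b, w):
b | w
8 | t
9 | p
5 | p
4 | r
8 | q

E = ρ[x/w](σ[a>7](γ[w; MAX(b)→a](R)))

Subexpression sizes:
  R → 5
  γ[w; MAX(b)→a](R) → 4
  σ[a>7](γ[w; MAX(b)→a](R)) → 3
  ρ[x/w](σ[a>7](γ[w; MAX(b)→a](R))) → 3

|E| = 3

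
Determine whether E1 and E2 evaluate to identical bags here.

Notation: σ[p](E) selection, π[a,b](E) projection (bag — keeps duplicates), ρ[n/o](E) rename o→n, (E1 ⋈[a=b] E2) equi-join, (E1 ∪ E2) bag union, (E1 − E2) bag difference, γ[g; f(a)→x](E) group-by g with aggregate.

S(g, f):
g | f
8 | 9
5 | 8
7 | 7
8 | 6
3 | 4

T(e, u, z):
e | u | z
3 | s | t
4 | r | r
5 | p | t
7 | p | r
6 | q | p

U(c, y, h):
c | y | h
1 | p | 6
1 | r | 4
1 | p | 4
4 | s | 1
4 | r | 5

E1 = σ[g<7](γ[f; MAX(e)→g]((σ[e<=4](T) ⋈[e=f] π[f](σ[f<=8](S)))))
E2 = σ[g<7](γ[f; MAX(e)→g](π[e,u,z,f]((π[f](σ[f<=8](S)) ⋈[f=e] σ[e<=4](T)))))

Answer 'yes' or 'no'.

E1 per-node cardinality:
  T → 5
  σ[e<=4](T) → 2
  S → 5
  σ[f<=8](S) → 4
  π[f](σ[f<=8](S)) → 4
  (σ[e<=4](T) ⋈[e=f] π[f](σ[f<=8](S))) → 1
  γ[f; MAX(e)→g]((σ[e<=4](T) ⋈[e=f] π[f](σ[f<=8](S)))) → 1
  σ[g<7](γ[f; MAX(e)→g]((σ[e<=4](T) ⋈[e=f] π[f](σ[f<=8](S))))) → 1
E2 per-node cardinality:
  S → 5
  σ[f<=8](S) → 4
  π[f](σ[f<=8](S)) → 4
  T → 5
  σ[e<=4](T) → 2
  (π[f](σ[f<=8](S)) ⋈[f=e] σ[e<=4](T)) → 1
  π[e,u,z,f]((π[f](σ[f<=8](S)) ⋈[f=e] σ[e<=4](T))) → 1
  γ[f; MAX(e)→g](π[e,u,z,f]((π[f](σ[f<=8](S)) ⋈[f=e] σ[e<=4](T)))) → 1
  σ[g<7](γ[f; MAX(e)→g](π[e,u,z,f]((π[f](σ[f<=8](S)) ⋈[f=e] σ[e<=4](T))))) → 1

E1 and E2 produce the same multiset:
f | g
4 | 4

yes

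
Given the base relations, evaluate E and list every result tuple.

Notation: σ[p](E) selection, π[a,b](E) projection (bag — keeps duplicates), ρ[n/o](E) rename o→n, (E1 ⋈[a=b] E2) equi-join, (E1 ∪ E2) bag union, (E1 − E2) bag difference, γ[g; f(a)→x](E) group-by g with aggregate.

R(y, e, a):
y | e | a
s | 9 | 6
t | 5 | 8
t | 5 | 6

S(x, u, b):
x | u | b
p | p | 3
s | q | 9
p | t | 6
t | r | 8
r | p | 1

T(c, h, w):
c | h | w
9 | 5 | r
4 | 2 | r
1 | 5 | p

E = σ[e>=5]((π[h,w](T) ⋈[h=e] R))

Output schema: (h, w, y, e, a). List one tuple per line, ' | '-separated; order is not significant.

Stepwise |·|:
  T → 3
  π[h,w](T) → 3
  R → 3
  (π[h,w](T) ⋈[h=e] R) → 4
  σ[e>=5]((π[h,w](T) ⋈[h=e] R)) → 4

== RESULT ==
h | w | y | e | a
5 | p | t | 5 | 6
5 | p | t | 5 | 8
5 | r | t | 5 | 6
5 | r | t | 5 | 8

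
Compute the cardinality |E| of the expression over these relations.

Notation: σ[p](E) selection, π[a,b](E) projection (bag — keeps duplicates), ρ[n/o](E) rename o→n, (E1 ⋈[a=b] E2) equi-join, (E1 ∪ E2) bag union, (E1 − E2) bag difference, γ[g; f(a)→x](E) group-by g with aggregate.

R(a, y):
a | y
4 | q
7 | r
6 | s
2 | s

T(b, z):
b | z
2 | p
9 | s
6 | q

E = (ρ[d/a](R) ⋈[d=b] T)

Row counts bottom-up:
  R → 4
  ρ[d/a](R) → 4
  T → 3
  (ρ[d/a](R) ⋈[d=b] T) → 2

|E| = 2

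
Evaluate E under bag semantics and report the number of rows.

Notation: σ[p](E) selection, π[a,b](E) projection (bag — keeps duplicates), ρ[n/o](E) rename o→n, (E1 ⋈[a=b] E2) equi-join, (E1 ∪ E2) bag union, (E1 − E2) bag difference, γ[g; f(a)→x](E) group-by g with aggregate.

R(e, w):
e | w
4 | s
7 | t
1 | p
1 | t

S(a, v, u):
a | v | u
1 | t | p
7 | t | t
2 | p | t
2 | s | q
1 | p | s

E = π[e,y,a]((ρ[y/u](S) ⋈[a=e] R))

Stepwise |·|:
  S → 5
  ρ[y/u](S) → 5
  R → 4
  (ρ[y/u](S) ⋈[a=e] R) → 5
  π[e,y,a]((ρ[y/u](S) ⋈[a=e] R)) → 5

|E| = 5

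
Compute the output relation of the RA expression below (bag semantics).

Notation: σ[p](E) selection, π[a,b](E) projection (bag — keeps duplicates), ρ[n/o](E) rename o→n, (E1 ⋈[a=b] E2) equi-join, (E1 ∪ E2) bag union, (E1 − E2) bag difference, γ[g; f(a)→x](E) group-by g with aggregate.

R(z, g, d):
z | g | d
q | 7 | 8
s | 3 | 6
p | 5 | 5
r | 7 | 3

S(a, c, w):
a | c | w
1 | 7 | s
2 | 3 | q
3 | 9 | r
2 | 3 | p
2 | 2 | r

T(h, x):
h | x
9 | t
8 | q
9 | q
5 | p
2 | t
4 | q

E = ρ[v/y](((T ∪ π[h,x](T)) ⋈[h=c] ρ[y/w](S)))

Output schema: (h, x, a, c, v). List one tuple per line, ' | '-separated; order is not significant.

Per-node cardinality:
  T → 6
  T → 6
  π[h,x](T) → 6
  (T ∪ π[h,x](T)) → 12
  S → 5
  ρ[y/w](S) → 5
  ((T ∪ π[h,x](T)) ⋈[h=c] ρ[y/w](S)) → 6
  ρ[v/y](((T ∪ π[h,x](T)) ⋈[h=c] ρ[y/w](S))) → 6

== RESULT ==
h | x | a | c | v
2 | t | 2 | 2 | r
2 | t | 2 | 2 | r
9 | q | 3 | 9 | r
9 | q | 3 | 9 | r
9 | t | 3 | 9 | r
9 | t | 3 | 9 | r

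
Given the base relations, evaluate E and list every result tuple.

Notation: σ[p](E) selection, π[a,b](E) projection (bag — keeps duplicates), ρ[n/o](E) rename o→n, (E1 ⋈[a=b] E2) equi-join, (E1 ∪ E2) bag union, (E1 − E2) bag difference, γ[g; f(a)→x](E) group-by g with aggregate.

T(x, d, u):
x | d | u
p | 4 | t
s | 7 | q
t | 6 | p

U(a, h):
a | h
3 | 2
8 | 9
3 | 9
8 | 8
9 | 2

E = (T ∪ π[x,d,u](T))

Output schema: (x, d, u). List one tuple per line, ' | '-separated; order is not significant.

Subexpression sizes:
  T → 3
  T → 3
  π[x,d,u](T) → 3
  (T ∪ π[x,d,u](T)) → 6

== RESULT ==
x | d | u
p | 4 | t
p | 4 | t
s | 7 | q
s | 7 | q
t | 6 | p
t | 6 | p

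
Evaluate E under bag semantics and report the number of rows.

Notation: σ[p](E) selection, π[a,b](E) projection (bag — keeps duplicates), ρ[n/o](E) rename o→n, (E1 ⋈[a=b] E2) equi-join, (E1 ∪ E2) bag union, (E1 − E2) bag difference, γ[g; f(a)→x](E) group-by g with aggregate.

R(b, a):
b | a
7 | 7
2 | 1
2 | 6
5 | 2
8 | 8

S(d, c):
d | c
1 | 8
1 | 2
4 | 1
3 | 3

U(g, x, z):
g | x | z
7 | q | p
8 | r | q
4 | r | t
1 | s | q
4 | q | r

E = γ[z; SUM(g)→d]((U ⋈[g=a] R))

Stepwise |·|:
  U → 5
  R → 5
  (U ⋈[g=a] R) → 3
  γ[z; SUM(g)→d]((U ⋈[g=a] R)) → 2

|E| = 2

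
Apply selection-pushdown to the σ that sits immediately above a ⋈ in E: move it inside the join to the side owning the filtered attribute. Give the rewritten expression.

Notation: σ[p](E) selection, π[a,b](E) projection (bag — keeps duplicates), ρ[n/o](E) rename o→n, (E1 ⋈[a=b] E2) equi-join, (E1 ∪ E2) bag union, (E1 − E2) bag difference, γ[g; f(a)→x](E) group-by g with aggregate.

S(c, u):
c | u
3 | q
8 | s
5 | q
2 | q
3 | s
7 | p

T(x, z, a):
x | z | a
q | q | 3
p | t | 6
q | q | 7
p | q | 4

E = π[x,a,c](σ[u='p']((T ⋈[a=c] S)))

σ filters on u, owned by the right side.
E' = π[x,a,c]((T ⋈[a=c] σ[u='p'](S)))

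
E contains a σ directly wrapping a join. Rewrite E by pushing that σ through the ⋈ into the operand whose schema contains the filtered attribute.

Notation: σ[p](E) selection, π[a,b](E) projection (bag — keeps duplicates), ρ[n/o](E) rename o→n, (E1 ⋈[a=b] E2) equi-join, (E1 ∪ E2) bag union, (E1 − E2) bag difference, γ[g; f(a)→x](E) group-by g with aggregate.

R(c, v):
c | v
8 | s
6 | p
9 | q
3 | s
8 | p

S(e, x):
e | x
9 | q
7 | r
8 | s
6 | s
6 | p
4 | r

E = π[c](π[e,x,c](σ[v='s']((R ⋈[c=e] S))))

σ filters on v, owned by the left side.
E' = π[c](π[e,x,c]((σ[v='s'](R) ⋈[c=e] S)))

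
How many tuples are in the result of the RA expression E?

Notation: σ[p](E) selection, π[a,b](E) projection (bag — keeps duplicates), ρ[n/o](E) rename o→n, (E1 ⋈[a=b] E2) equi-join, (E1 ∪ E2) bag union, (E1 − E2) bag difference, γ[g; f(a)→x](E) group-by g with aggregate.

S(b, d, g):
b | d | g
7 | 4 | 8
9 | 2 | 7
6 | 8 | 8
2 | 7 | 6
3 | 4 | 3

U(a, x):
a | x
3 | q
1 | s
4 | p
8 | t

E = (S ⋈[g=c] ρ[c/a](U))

Stepwise |·|:
  S → 5
  U → 4
  ρ[c/a](U) → 4
  (S ⋈[g=c] ρ[c/a](U)) → 3

|E| = 3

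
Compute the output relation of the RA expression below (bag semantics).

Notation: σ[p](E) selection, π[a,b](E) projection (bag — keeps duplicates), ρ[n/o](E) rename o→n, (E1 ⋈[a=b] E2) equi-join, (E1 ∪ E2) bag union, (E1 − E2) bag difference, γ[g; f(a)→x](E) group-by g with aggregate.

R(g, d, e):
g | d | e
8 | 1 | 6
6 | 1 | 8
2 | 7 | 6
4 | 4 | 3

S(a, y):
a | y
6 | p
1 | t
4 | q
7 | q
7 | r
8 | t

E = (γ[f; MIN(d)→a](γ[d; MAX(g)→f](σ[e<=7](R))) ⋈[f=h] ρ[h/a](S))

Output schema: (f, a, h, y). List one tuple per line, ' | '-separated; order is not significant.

Row counts bottom-up:
  R → 4
  σ[e<=7](R) → 3
  γ[d; MAX(g)→f](σ[e<=7](R)) → 3
  γ[f; MIN(d)→a](γ[d; MAX(g)→f](σ[e<=7](R))) → 3
  S → 6
  ρ[h/a](S) → 6
  (γ[f; MIN(d)→a](γ[d; MAX(g)→f](σ[e<=7](R))) ⋈[f=h] ρ[h/a](S)) → 2

== RESULT ==
f | a | h | y
4 | 4 | 4 | q
8 | 1 | 8 | t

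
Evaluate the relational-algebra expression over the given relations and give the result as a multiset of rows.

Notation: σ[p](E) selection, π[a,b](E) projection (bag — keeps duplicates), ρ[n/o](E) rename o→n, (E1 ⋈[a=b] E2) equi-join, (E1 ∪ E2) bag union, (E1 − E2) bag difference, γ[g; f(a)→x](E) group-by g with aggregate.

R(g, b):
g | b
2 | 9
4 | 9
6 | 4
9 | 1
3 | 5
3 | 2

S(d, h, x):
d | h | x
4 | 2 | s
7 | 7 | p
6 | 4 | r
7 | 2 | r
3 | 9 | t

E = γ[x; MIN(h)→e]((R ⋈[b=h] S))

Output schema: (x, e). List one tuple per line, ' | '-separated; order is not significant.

Stepwise |·|:
  R → 6
  S → 5
  (R ⋈[b=h] S) → 5
  γ[x; MIN(h)→e]((R ⋈[b=h] S)) → 3

== RESULT ==
x | e
r | 2
s | 2
t | 9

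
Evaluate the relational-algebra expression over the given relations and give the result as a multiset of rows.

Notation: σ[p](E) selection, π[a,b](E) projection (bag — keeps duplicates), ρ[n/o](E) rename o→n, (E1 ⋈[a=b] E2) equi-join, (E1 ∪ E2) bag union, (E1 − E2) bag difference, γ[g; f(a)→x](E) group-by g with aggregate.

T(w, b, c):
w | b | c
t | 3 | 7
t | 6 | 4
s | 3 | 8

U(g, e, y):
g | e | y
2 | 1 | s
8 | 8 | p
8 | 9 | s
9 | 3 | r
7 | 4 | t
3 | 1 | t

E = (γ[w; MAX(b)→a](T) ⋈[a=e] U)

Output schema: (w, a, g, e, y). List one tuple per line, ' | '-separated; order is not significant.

Row counts bottom-up:
  T → 3
  γ[w; MAX(b)→a](T) → 2
  U → 6
  (γ[w; MAX(b)→a](T) ⋈[a=e] U) → 1

== RESULT ==
w | a | g | e | y
s | 3 | 9 | 3 | r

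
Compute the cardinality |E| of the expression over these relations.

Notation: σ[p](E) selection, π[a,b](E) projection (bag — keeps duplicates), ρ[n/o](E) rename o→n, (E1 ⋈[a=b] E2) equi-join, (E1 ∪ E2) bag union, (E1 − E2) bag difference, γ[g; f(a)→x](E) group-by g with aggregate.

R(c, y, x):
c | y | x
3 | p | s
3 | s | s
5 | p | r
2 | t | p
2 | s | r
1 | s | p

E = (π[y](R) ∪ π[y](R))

Row counts bottom-up:
  R → 6
  π[y](R) → 6
  R → 6
  π[y](R) → 6
  (π[y](R) ∪ π[y](R)) → 12

|E| = 12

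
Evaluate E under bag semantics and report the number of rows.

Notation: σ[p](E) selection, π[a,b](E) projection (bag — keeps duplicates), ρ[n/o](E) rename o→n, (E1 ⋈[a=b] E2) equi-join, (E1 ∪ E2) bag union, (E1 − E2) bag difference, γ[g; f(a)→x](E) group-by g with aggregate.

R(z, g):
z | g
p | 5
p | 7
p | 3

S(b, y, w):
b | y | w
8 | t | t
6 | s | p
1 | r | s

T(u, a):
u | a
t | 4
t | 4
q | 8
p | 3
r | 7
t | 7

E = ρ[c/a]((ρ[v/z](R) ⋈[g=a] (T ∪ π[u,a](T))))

Per-node cardinality:
  R → 3
  ρ[v/z](R) → 3
  T → 6
  T → 6
  π[u,a](T) → 6
  (T ∪ π[u,a](T)) → 12
  (ρ[v/z](R) ⋈[g=a] (T ∪ π[u,a](T))) → 6
  ρ[c/a]((ρ[v/z](R) ⋈[g=a] (T ∪ π[u,a](T)))) → 6

|E| = 6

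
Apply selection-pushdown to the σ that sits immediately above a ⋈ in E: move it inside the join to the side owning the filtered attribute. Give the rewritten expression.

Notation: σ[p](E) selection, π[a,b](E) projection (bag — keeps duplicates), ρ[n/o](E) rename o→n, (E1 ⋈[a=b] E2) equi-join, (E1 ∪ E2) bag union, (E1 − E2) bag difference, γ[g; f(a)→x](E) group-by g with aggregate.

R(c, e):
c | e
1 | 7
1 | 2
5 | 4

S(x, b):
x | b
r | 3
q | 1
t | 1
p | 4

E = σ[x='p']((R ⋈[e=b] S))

σ filters on x, owned by the right side.
E' = (R ⋈[e=b] σ[x='p'](S))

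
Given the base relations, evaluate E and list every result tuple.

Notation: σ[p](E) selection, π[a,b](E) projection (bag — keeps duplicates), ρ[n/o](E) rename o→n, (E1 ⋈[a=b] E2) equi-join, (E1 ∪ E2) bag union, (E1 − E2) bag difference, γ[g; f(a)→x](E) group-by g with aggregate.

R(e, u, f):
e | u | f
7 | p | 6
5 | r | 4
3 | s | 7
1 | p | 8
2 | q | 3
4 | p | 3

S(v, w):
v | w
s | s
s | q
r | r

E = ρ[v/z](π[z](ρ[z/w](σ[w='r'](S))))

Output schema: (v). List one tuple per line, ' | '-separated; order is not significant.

Row counts bottom-up:
  S → 3
  σ[w='r'](S) → 1
  ρ[z/w](σ[w='r'](S)) → 1
  π[z](ρ[z/w](σ[w='r'](S))) → 1
  ρ[v/z](π[z](ρ[z/w](σ[w='r'](S)))) → 1

== RESULT ==
v
r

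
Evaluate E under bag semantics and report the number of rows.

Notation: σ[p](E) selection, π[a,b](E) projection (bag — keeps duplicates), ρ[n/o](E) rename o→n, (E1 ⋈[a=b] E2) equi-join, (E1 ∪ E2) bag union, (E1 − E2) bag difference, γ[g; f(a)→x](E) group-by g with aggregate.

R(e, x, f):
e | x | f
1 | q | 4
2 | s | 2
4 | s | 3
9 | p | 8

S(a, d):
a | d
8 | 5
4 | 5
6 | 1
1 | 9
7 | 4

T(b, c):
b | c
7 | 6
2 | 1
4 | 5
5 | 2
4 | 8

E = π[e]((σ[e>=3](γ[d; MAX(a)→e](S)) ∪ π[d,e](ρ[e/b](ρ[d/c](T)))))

Subexpression sizes:
  S → 5
  γ[d; MAX(a)→e](S) → 4
  σ[e>=3](γ[d; MAX(a)→e](S)) → 3
  T → 5
  ρ[d/c](T) → 5
  ρ[e/b](ρ[d/c](T)) → 5
  π[d,e](ρ[e/b](ρ[d/c](T))) → 5
  (σ[e>=3](γ[d; MAX(a)→e](S)) ∪ π[d,e](ρ[e/b](ρ[d/c](T)))) → 8
  π[e]((σ[e>=3](γ[d; MAX(a)→e](S)) ∪ π[d,e](ρ[e/b](ρ[d/c](T))))) → 8

|E| = 8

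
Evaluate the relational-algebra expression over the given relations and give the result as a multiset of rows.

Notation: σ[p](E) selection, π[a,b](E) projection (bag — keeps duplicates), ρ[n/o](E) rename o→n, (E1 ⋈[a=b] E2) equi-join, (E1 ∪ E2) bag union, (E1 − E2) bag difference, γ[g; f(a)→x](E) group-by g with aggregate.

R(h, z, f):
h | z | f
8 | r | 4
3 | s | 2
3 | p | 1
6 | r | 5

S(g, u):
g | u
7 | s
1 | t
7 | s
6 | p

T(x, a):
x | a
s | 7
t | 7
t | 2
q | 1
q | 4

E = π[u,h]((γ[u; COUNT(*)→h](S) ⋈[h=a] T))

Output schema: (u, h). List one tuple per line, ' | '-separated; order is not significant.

Stepwise |·|:
  S → 4
  γ[u; COUNT(*)→h](S) → 3
  T → 5
  (γ[u; COUNT(*)→h](S) ⋈[h=a] T) → 3
  π[u,h]((γ[u; COUNT(*)→h](S) ⋈[h=a] T)) → 3

== RESULT ==
u | h
p | 1
s | 2
t | 1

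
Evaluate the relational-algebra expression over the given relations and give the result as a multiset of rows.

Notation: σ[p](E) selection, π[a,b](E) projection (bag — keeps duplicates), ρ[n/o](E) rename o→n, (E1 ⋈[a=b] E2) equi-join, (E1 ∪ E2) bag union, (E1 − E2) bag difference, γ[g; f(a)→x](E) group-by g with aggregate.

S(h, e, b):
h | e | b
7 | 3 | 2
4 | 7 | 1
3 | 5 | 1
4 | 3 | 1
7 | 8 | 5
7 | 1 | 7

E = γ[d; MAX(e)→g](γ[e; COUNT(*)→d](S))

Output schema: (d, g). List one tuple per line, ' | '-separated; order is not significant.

Subexpression sizes:
  S → 6
  γ[e; COUNT(*)→d](S) → 5
  γ[d; MAX(e)→g](γ[e; COUNT(*)→d](S)) → 2

== RESULT ==
d | g
1 | 8
2 | 3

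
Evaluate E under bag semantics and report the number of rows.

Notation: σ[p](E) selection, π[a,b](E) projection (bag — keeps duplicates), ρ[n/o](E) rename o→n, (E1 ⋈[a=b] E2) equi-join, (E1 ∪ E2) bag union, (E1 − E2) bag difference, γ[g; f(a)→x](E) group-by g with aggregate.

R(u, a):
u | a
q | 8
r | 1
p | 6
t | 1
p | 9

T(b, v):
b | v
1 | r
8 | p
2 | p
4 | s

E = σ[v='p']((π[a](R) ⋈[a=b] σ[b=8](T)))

Per-node cardinality:
  R → 5
  π[a](R) → 5
  T → 4
  σ[b=8](T) → 1
  (π[a](R) ⋈[a=b] σ[b=8](T)) → 1
  σ[v='p']((π[a](R) ⋈[a=b] σ[b=8](T))) → 1

|E| = 1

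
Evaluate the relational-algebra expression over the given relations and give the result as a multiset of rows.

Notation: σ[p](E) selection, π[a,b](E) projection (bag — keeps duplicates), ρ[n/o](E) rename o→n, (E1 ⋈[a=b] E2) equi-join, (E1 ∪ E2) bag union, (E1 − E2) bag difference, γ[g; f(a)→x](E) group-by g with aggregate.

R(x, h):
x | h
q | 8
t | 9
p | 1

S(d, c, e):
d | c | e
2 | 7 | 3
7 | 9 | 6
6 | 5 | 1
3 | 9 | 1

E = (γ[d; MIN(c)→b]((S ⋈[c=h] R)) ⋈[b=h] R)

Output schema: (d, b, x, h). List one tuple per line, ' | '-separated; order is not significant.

Subexpression sizes:
  S → 4
  R → 3
  (S ⋈[c=h] R) → 2
  γ[d; MIN(c)→b]((S ⋈[c=h] R)) → 2
  R → 3
  (γ[d; MIN(c)→b]((S ⋈[c=h] R)) ⋈[b=h] R) → 2

== RESULT ==
d | b | x | h
3 | 9 | t | 9
7 | 9 | t | 9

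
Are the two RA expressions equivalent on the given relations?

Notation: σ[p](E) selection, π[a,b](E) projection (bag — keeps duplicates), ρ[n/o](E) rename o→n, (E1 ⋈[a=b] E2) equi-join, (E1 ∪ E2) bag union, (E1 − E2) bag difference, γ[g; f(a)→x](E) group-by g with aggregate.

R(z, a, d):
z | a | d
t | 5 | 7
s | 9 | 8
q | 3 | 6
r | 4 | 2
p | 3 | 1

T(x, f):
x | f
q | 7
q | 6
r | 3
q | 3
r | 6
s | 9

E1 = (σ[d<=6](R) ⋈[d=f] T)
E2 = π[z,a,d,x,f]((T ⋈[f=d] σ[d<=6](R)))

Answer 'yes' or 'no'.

E1 subexpression sizes:
  R → 5
  σ[d<=6](R) → 3
  T → 6
  (σ[d<=6](R) ⋈[d=f] T) → 2
E2 subexpression sizes:
  T → 6
  R → 5
  σ[d<=6](R) → 3
  (T ⋈[f=d] σ[d<=6](R)) → 2
  π[z,a,d,x,f]((T ⋈[f=d] σ[d<=6](R))) → 2

E1 and E2 produce the same multiset:
z | a | d | x | f
q | 3 | 6 | q | 6
q | 3 | 6 | r | 6

yes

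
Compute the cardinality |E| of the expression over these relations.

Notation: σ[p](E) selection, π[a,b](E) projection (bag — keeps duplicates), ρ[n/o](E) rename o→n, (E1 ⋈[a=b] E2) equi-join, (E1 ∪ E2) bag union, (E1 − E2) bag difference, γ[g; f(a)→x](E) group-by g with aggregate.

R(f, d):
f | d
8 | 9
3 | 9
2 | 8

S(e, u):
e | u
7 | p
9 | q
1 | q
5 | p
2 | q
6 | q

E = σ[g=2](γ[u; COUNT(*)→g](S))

Stepwise |·|:
  S → 6
  γ[u; COUNT(*)→g](S) → 2
  σ[g=2](γ[u; COUNT(*)→g](S)) → 1

|E| = 1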